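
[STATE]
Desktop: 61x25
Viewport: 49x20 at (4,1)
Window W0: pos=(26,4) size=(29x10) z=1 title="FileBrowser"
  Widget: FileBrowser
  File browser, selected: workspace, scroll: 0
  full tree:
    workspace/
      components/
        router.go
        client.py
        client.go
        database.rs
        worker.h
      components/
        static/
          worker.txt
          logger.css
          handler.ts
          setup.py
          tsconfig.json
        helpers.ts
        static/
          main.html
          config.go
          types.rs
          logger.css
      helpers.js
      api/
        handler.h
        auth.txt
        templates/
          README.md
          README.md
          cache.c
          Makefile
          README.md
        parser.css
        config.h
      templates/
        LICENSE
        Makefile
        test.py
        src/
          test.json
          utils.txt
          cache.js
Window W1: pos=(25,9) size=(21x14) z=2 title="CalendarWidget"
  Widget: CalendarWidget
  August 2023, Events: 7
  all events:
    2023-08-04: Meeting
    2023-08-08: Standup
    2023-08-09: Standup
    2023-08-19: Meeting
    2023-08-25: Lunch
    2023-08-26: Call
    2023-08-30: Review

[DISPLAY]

                                                 
                                                 
                                                 
                      ┏━━━━━━━━━━━━━━━━━━━━━━━━━━
                      ┃ FileBrowser              
                      ┠──────────────────────────
                      ┃> [-] workspace/          
                      ┃    [+] components/       
                     ┏━━━━━━━━━━━━━━━━━━━┓       
                     ┃ CalendarWidget    ┃       
                     ┠───────────────────┨       
                     ┃    August 2023    ┃       
                     ┃Mo Tu We Th Fr Sa S┃━━━━━━━
                     ┃    1  2  3  4*  5 ┃       
                     ┃ 7  8*  9* 10 11 12┃       
                     ┃14 15 16 17 18 19* ┃       
                     ┃21 22 23 24 25* 26*┃       
                     ┃28 29 30* 31       ┃       
                     ┃                   ┃       
                     ┃                   ┃       


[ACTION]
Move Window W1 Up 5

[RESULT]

                                                 
                                                 
                                                 
                     ┏━━━━━━━━━━━━━━━━━━━┓━━━━━━━
                     ┃ CalendarWidget    ┃       
                     ┠───────────────────┨───────
                     ┃    August 2023    ┃       
                     ┃Mo Tu We Th Fr Sa S┃       
                     ┃    1  2  3  4*  5 ┃       
                     ┃ 7  8*  9* 10 11 12┃       
                     ┃14 15 16 17 18 19* ┃       
                     ┃21 22 23 24 25* 26*┃       
                     ┃28 29 30* 31       ┃━━━━━━━
                     ┃                   ┃       
                     ┃                   ┃       
                     ┃                   ┃       
                     ┗━━━━━━━━━━━━━━━━━━━┛       
                                                 
                                                 
                                                 


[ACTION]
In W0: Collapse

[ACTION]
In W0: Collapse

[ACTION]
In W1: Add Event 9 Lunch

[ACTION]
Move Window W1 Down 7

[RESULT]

                                                 
                                                 
                                                 
                      ┏━━━━━━━━━━━━━━━━━━━━━━━━━━
                      ┃ FileBrowser              
                      ┠──────────────────────────
                      ┃> [+] workspace/          
                      ┃                          
                      ┃                          
                      ┃                          
                     ┏━━━━━━━━━━━━━━━━━━━┓       
                     ┃ CalendarWidget    ┃       
                     ┠───────────────────┨━━━━━━━
                     ┃    August 2023    ┃       
                     ┃Mo Tu We Th Fr Sa S┃       
                     ┃    1  2  3  4*  5 ┃       
                     ┃ 7  8*  9* 10 11 12┃       
                     ┃14 15 16 17 18 19* ┃       
                     ┃21 22 23 24 25* 26*┃       
                     ┃28 29 30* 31       ┃       


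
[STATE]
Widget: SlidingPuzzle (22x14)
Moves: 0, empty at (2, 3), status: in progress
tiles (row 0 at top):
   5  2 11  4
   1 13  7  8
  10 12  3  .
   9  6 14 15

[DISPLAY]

┌────┬────┬────┬────┐ 
│  5 │  2 │ 11 │  4 │ 
├────┼────┼────┼────┤ 
│  1 │ 13 │  7 │  8 │ 
├────┼────┼────┼────┤ 
│ 10 │ 12 │  3 │    │ 
├────┼────┼────┼────┤ 
│  9 │  6 │ 14 │ 15 │ 
└────┴────┴────┴────┘ 
Moves: 0              
                      
                      
                      
                      


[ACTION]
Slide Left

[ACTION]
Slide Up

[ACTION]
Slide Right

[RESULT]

┌────┬────┬────┬────┐ 
│  5 │  2 │ 11 │  4 │ 
├────┼────┼────┼────┤ 
│  1 │ 13 │  7 │  8 │ 
├────┼────┼────┼────┤ 
│ 10 │ 12 │  3 │ 15 │ 
├────┼────┼────┼────┤ 
│  9 │  6 │    │ 14 │ 
└────┴────┴────┴────┘ 
Moves: 2              
                      
                      
                      
                      


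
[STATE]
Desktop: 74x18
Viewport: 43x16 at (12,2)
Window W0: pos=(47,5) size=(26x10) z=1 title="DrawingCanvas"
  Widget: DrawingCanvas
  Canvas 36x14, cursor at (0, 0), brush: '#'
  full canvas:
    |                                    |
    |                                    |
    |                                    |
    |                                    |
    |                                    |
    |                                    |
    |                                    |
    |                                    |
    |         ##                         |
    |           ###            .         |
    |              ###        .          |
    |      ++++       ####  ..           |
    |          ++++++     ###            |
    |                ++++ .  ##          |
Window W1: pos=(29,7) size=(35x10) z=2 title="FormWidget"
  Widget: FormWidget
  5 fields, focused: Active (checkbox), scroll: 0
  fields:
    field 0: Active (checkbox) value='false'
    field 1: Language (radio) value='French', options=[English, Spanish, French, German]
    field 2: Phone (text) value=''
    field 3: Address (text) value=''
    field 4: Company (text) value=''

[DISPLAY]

                                           
                                           
                                           
                                   ┏━━━━━━━
                                   ┃ Drawin
                 ┏━━━━━━━━━━━━━━━━━━━━━━━━━
                 ┃ FormWidget              
                 ┠─────────────────────────
                 ┃> Active:     [ ]        
                 ┃  Language:   ( ) English
                 ┃  Phone:      [          
                 ┃  Address:    [          
                 ┃  Company:    [          
                 ┃                         
                 ┗━━━━━━━━━━━━━━━━━━━━━━━━━
                                           


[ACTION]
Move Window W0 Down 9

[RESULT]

                                           
                                           
                                           
                                           
                                           
                 ┏━━━━━━━━━━━━━━━━━━━━━━━━━
                 ┃ FormWidget              
                 ┠─────────────────────────
                 ┃> Active:     [ ]        
                 ┃  Language:   ( ) English
                 ┃  Phone:      [          
                 ┃  Address:    [          
                 ┃  Company:    [          
                 ┃                         
                 ┗━━━━━━━━━━━━━━━━━━━━━━━━━
                                   ┗━━━━━━━


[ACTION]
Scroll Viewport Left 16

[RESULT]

                                           
                                           
                                           
                                           
                                           
                             ┏━━━━━━━━━━━━━
                             ┃ FormWidget  
                             ┠─────────────
                             ┃> Active:    
                             ┃  Language:  
                             ┃  Phone:     
                             ┃  Address:   
                             ┃  Company:   
                             ┃             
                             ┗━━━━━━━━━━━━━
                                           


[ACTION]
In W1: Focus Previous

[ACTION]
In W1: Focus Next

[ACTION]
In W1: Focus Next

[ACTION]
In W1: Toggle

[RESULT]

                                           
                                           
                                           
                                           
                                           
                             ┏━━━━━━━━━━━━━
                             ┃ FormWidget  
                             ┠─────────────
                             ┃  Active:    
                             ┃> Language:  
                             ┃  Phone:     
                             ┃  Address:   
                             ┃  Company:   
                             ┃             
                             ┗━━━━━━━━━━━━━
                                           


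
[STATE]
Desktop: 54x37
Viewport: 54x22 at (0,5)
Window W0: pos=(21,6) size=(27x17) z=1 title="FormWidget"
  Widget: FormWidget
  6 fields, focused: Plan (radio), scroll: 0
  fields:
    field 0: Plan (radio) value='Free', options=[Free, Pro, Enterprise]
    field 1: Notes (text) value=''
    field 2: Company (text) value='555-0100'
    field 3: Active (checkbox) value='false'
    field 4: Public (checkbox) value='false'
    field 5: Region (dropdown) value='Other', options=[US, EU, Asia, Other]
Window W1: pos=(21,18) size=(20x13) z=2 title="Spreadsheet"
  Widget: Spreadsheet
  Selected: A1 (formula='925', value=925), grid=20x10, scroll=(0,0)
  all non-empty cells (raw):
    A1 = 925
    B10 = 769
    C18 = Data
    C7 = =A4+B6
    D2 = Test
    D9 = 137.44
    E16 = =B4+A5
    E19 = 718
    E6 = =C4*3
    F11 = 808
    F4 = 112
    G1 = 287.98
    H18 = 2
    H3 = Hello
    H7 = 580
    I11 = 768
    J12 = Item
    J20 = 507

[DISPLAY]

                                                      
                     ┏━━━━━━━━━━━━━━━━━━━━━━━━━┓      
                     ┃ FormWidget              ┃      
                     ┠─────────────────────────┨      
                     ┃> Plan:       (●) Free  (┃      
                     ┃  Notes:      [         ]┃      
                     ┃  Company:    [555-0100 ]┃      
                     ┃  Active:     [ ]        ┃      
                     ┃  Public:     [ ]        ┃      
                     ┃  Region:     [Other   ▼]┃      
                     ┃                         ┃      
                     ┃                         ┃      
                     ┃                         ┃      
                     ┏━━━━━━━━━━━━━━━━━━┓      ┃      
                     ┃ Spreadsheet      ┃      ┃      
                     ┠──────────────────┨      ┃      
                     ┃A1: 925           ┃      ┃      
                     ┃       A       B  ┃━━━━━━┛      
                     ┃------------------┃             
                     ┃  1    [925]      ┃             
                     ┃  2        0      ┃             
                     ┃  3        0      ┃             


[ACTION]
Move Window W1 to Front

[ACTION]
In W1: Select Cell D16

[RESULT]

                                                      
                     ┏━━━━━━━━━━━━━━━━━━━━━━━━━┓      
                     ┃ FormWidget              ┃      
                     ┠─────────────────────────┨      
                     ┃> Plan:       (●) Free  (┃      
                     ┃  Notes:      [         ]┃      
                     ┃  Company:    [555-0100 ]┃      
                     ┃  Active:     [ ]        ┃      
                     ┃  Public:     [ ]        ┃      
                     ┃  Region:     [Other   ▼]┃      
                     ┃                         ┃      
                     ┃                         ┃      
                     ┃                         ┃      
                     ┏━━━━━━━━━━━━━━━━━━┓      ┃      
                     ┃ Spreadsheet      ┃      ┃      
                     ┠──────────────────┨      ┃      
                     ┃D16:              ┃      ┃      
                     ┃       A       B  ┃━━━━━━┛      
                     ┃------------------┃             
                     ┃  1      925      ┃             
                     ┃  2        0      ┃             
                     ┃  3        0      ┃             


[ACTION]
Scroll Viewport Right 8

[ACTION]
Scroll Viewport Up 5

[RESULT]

                                                      
                                                      
                                                      
                                                      
                                                      
                                                      
                     ┏━━━━━━━━━━━━━━━━━━━━━━━━━┓      
                     ┃ FormWidget              ┃      
                     ┠─────────────────────────┨      
                     ┃> Plan:       (●) Free  (┃      
                     ┃  Notes:      [         ]┃      
                     ┃  Company:    [555-0100 ]┃      
                     ┃  Active:     [ ]        ┃      
                     ┃  Public:     [ ]        ┃      
                     ┃  Region:     [Other   ▼]┃      
                     ┃                         ┃      
                     ┃                         ┃      
                     ┃                         ┃      
                     ┏━━━━━━━━━━━━━━━━━━┓      ┃      
                     ┃ Spreadsheet      ┃      ┃      
                     ┠──────────────────┨      ┃      
                     ┃D16:              ┃      ┃      


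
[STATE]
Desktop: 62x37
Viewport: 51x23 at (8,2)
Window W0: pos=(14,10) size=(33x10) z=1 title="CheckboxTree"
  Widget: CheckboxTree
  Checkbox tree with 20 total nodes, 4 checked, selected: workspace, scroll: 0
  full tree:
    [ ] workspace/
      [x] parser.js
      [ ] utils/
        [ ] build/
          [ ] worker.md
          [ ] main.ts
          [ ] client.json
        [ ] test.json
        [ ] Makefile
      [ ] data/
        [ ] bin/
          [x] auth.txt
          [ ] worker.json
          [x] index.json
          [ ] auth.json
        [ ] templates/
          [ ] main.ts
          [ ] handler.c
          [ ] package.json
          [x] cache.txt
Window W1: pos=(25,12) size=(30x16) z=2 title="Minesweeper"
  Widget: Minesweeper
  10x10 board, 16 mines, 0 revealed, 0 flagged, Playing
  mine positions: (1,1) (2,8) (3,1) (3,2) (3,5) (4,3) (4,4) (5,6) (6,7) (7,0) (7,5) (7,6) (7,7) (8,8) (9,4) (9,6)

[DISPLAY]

                                                   
                                                   
                                                   
                                                   
                                                   
                                                   
                                                   
                                                   
      ┏━━━━━━━━━━━━━━━━━━━━━━━━━━━━━━━┓            
      ┃ CheckboxTree                  ┃            
      ┠──────────┏━━━━━━━━━━━━━━━━━━━━━━━━━━━━┓    
      ┃>[-] works┃ Minesweeper                ┃    
      ┃   [x] par┠────────────────────────────┨    
      ┃   [ ] uti┃■■■■■■■■■■                  ┃    
      ┃     [ ] b┃■■■■■■■■■■                  ┃    
      ┃       [ ]┃■■■■■■■■■■                  ┃    
      ┃       [ ]┃■■■■■■■■■■                  ┃    
      ┗━━━━━━━━━━┃■■■■■■■■■■                  ┃    
                 ┃■■■■■■■■■■                  ┃    
                 ┃■■■■■■■■■■                  ┃    
                 ┃■■■■■■■■■■                  ┃    
                 ┃■■■■■■■■■■                  ┃    
                 ┃■■■■■■■■■■                  ┃    


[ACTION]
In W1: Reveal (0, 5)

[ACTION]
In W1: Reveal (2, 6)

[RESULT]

                                                   
                                                   
                                                   
                                                   
                                                   
                                                   
                                                   
                                                   
      ┏━━━━━━━━━━━━━━━━━━━━━━━━━━━━━━━┓            
      ┃ CheckboxTree                  ┃            
      ┠──────────┏━━━━━━━━━━━━━━━━━━━━━━━━━━━━┓    
      ┃>[-] works┃ Minesweeper                ┃    
      ┃   [x] par┠────────────────────────────┨    
      ┃   [ ] uti┃■■1                         ┃    
      ┃     [ ] b┃■■1    111                  ┃    
      ┃       [ ]┃■■311111■■                  ┃    
      ┃       [ ]┃■■■■■■■■■■                  ┃    
      ┗━━━━━━━━━━┃■■■■■■■■■■                  ┃    
                 ┃■■■■■■■■■■                  ┃    
                 ┃■■■■■■■■■■                  ┃    
                 ┃■■■■■■■■■■                  ┃    
                 ┃■■■■■■■■■■                  ┃    
                 ┃■■■■■■■■■■                  ┃    


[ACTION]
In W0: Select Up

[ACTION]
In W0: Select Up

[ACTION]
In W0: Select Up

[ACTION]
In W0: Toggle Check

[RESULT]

                                                   
                                                   
                                                   
                                                   
                                                   
                                                   
                                                   
                                                   
      ┏━━━━━━━━━━━━━━━━━━━━━━━━━━━━━━━┓            
      ┃ CheckboxTree                  ┃            
      ┠──────────┏━━━━━━━━━━━━━━━━━━━━━━━━━━━━┓    
      ┃>[x] works┃ Minesweeper                ┃    
      ┃   [x] par┠────────────────────────────┨    
      ┃   [x] uti┃■■1                         ┃    
      ┃     [x] b┃■■1    111                  ┃    
      ┃       [x]┃■■311111■■                  ┃    
      ┃       [x]┃■■■■■■■■■■                  ┃    
      ┗━━━━━━━━━━┃■■■■■■■■■■                  ┃    
                 ┃■■■■■■■■■■                  ┃    
                 ┃■■■■■■■■■■                  ┃    
                 ┃■■■■■■■■■■                  ┃    
                 ┃■■■■■■■■■■                  ┃    
                 ┃■■■■■■■■■■                  ┃    


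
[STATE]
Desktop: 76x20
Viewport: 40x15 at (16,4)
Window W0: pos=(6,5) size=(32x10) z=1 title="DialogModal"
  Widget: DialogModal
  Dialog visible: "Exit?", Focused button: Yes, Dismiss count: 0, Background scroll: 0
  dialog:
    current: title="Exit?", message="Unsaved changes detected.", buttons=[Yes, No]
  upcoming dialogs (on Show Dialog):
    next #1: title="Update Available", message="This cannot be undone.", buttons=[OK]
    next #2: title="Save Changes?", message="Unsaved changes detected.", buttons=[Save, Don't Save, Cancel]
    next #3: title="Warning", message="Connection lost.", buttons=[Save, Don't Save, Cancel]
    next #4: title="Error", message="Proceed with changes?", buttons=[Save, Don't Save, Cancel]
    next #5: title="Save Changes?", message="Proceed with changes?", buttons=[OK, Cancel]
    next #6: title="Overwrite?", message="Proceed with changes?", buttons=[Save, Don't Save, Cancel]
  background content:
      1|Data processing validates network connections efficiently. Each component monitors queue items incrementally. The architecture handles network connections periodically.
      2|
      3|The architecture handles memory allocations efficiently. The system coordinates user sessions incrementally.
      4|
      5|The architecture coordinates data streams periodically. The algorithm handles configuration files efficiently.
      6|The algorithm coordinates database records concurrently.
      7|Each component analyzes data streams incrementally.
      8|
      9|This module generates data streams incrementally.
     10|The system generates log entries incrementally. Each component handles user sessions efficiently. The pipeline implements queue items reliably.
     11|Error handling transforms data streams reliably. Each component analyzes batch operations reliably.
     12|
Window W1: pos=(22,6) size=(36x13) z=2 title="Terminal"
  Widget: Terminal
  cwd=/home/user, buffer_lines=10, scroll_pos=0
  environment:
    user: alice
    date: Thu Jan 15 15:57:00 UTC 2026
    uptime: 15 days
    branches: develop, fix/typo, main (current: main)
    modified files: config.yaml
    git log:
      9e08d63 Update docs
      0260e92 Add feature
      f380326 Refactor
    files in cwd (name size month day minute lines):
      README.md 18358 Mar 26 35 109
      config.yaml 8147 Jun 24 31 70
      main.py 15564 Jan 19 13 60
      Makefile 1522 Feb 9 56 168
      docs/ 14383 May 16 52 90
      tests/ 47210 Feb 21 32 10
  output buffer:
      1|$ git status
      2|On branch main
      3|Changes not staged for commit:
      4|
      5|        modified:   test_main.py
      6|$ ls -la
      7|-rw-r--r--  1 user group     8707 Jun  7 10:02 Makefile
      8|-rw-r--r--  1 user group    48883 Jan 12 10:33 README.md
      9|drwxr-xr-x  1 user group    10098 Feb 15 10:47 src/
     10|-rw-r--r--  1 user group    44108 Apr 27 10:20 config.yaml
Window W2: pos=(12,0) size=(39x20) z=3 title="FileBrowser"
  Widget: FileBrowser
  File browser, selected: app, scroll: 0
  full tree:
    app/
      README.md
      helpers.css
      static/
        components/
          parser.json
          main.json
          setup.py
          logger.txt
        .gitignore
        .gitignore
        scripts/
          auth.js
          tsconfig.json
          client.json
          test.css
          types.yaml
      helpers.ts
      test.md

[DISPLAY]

 README.md                        ┃     
 helpers.css                      ┃     
 [+] static/                      ┃━━━━━
 helpers.ts                       ┃     
 test.md                          ┃─────
                                  ┃     
                                  ┃     
                                  ┃t:   
                                  ┃     
                                  ┃n.py 
                                  ┃     
                                  ┃ 8707
                                  ┃48883
                                  ┃10098
                                  ┃━━━━━


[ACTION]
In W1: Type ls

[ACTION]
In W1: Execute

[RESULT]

 README.md                        ┃     
 helpers.css                      ┃     
 [+] static/                      ┃━━━━━
 helpers.ts                       ┃     
 test.md                          ┃─────
                                  ┃n.py 
                                  ┃     
                                  ┃ 8707
                                  ┃48883
                                  ┃10098
                                  ┃44108
                                  ┃     
                                  ┃.py  
                                  ┃     
                                  ┃━━━━━


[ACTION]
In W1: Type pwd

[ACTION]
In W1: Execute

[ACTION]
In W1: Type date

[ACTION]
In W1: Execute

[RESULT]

 README.md                        ┃     
 helpers.css                      ┃     
 [+] static/                      ┃━━━━━
 helpers.ts                       ┃     
 test.md                          ┃─────
                                  ┃10098
                                  ┃44108
                                  ┃     
                                  ┃.py  
                                  ┃     
                                  ┃     
                                  ┃     
                                  ┃     
                                  ┃     
                                  ┃━━━━━


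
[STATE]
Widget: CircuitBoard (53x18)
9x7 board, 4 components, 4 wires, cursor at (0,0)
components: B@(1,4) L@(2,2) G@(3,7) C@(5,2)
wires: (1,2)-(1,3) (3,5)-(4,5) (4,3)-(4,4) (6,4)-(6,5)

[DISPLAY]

   0 1 2 3 4 5 6 7 8                                 
0  [.]                                               
                                                     
1           · ─ ·   B                                
                                                     
2           L                                        
                                                     
3                       ·       G                    
                        │                            
4               · ─ ·   ·                            
                                                     
5           C                                        
                                                     
6                   · ─ ·                            
Cursor: (0,0)                                        
                                                     
                                                     
                                                     


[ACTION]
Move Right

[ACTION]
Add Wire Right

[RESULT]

   0 1 2 3 4 5 6 7 8                                 
0      [.]─ ·                                        
                                                     
1           · ─ ·   B                                
                                                     
2           L                                        
                                                     
3                       ·       G                    
                        │                            
4               · ─ ·   ·                            
                                                     
5           C                                        
                                                     
6                   · ─ ·                            
Cursor: (0,1)                                        
                                                     
                                                     
                                                     


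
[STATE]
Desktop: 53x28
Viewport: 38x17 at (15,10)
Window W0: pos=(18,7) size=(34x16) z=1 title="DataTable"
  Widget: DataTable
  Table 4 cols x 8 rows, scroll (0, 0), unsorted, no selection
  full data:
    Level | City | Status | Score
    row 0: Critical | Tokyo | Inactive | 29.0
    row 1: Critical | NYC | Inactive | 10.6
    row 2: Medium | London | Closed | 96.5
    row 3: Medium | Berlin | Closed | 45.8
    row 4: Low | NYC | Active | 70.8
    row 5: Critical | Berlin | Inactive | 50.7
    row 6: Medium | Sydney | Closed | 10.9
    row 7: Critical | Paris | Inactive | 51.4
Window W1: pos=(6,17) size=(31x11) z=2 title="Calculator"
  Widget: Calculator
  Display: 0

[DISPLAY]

   ┃Level   │City  │Status  │Score  ┃ 
   ┃────────┼──────┼────────┼─────  ┃ 
   ┃Critical│Tokyo │Inactive│29.0   ┃ 
   ┃Critical│NYC   │Inactive│10.6   ┃ 
   ┃Medium  │London│Closed  │96.5   ┃ 
   ┃Medium  │Berlin│Closed  │45.8   ┃ 
   ┃Low     │NYC   │Active  │70.8   ┃ 
━━━━━━━━━━━━━━━━━━━━━┓active│50.7   ┃ 
tor                  ┃osed  │10.9   ┃ 
─────────────────────┨active│51.4   ┃ 
                    0┃              ┃ 
┬───┬───┐            ┃              ┃ 
│ 9 │ ÷ │            ┃━━━━━━━━━━━━━━┛ 
┼───┼───┤            ┃                
│ 6 │ × │            ┃                
┼───┼───┤            ┃                
│ 3 │ - │            ┃                


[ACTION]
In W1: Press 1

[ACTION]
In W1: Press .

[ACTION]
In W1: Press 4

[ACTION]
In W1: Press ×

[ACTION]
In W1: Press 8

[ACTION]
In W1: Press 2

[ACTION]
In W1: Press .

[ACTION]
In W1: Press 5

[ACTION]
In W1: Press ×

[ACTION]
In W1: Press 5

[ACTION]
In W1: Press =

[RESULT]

   ┃Level   │City  │Status  │Score  ┃ 
   ┃────────┼──────┼────────┼─────  ┃ 
   ┃Critical│Tokyo │Inactive│29.0   ┃ 
   ┃Critical│NYC   │Inactive│10.6   ┃ 
   ┃Medium  │London│Closed  │96.5   ┃ 
   ┃Medium  │Berlin│Closed  │45.8   ┃ 
   ┃Low     │NYC   │Active  │70.8   ┃ 
━━━━━━━━━━━━━━━━━━━━━┓active│50.7   ┃ 
tor                  ┃osed  │10.9   ┃ 
─────────────────────┨active│51.4   ┃ 
                577.5┃              ┃ 
┬───┬───┐            ┃              ┃ 
│ 9 │ ÷ │            ┃━━━━━━━━━━━━━━┛ 
┼───┼───┤            ┃                
│ 6 │ × │            ┃                
┼───┼───┤            ┃                
│ 3 │ - │            ┃                


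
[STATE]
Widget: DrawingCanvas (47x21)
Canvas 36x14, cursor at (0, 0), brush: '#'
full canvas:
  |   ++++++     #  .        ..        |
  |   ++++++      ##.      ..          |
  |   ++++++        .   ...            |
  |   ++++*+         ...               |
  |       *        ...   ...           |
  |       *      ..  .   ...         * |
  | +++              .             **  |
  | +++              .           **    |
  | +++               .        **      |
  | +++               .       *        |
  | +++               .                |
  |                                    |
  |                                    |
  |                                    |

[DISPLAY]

+  ++++++     #  .        ..                   
   ++++++      ##.      ..                     
   ++++++        .   ...                       
   ++++*+         ...                          
       *        ...   ...                      
       *      ..  .   ...         *            
 +++              .             **             
 +++              .           **               
 +++               .        **                 
 +++               .       *                   
 +++               .                           
                                               
                                               
                                               
                                               
                                               
                                               
                                               
                                               
                                               
                                               


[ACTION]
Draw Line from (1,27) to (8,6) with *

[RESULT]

+  ++++++     #  .        ..                   
   ++++++      ##.      ..**                   
   ++++++        .   ..***                     
   ++++*+         ..***                        
       *        .***  ...                      
       *      *** .   ...         *            
 +++       ***    .             **             
 +++    ***       .           **               
 +++  **           .        **                 
 +++               .       *                   
 +++               .                           
                                               
                                               
                                               
                                               
                                               
                                               
                                               
                                               
                                               
                                               


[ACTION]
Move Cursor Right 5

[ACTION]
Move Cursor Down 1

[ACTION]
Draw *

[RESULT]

   ++++++     #  .        ..                   
   ++*+++      ##.      ..**                   
   ++++++        .   ..***                     
   ++++*+         ..***                        
       *        .***  ...                      
       *      *** .   ...         *            
 +++       ***    .             **             
 +++    ***       .           **               
 +++  **           .        **                 
 +++               .       *                   
 +++               .                           
                                               
                                               
                                               
                                               
                                               
                                               
                                               
                                               
                                               
                                               


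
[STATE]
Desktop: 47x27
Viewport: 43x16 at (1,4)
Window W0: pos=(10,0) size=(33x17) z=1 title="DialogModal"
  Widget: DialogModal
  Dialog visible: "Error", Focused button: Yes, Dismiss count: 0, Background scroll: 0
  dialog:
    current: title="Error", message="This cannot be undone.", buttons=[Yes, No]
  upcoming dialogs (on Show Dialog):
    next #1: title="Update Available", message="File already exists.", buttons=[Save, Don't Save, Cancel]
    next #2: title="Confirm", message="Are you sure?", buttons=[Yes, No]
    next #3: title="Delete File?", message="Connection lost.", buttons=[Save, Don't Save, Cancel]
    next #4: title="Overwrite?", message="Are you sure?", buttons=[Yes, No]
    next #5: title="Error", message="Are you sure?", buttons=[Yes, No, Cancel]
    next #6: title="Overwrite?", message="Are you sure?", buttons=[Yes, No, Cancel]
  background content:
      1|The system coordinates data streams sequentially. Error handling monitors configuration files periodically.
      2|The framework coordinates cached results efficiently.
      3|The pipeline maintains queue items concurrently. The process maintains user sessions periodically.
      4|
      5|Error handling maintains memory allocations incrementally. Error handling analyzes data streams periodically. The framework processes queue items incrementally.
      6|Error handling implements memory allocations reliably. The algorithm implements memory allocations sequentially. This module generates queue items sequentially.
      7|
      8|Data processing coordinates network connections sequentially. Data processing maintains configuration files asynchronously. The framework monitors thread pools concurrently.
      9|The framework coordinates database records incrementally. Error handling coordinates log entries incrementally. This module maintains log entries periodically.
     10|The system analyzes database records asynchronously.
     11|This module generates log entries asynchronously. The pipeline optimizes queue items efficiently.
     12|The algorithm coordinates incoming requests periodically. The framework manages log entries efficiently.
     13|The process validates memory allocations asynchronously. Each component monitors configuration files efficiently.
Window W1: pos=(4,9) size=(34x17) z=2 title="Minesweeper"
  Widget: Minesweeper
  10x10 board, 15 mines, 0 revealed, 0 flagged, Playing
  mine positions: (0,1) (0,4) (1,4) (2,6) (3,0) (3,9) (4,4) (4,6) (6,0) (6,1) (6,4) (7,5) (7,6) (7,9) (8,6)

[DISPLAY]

         ┃The framework coordinates cache┃ 
         ┃The pipeline maintains queue it┃ 
         ┃                               ┃ 
         ┃Er┌────────────────────────┐ory┃ 
         ┃Er│         Error          │mor┃ 
   ┏━━━━━━━━━━━━━━━━━━━━━━━━━━━━━━━━┓│   ┃ 
   ┃ Minesweeper                    ┃│net┃ 
   ┠────────────────────────────────┨┘tab┃ 
   ┃■■■■■■■■■■                      ┃e re┃ 
   ┃■■■■■■■■■■                      ┃ntri┃ 
   ┃■■■■■■■■■■                      ┃ncom┃ 
   ┃■■■■■■■■■■                      ┃y al┃ 
   ┃■■■■■■■■■■                      ┃━━━━┛ 
   ┃■■■■■■■■■■                      ┃      
   ┃■■■■■■■■■■                      ┃      
   ┃■■■■■■■■■■                      ┃      


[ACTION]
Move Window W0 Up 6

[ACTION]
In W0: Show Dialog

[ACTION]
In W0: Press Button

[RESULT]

         ┃The framework coordinates cache┃ 
         ┃The pipeline maintains queue it┃ 
         ┃                               ┃ 
         ┃Error handling maintains memory┃ 
         ┃Error handling implements memor┃ 
   ┏━━━━━━━━━━━━━━━━━━━━━━━━━━━━━━━━┓    ┃ 
   ┃ Minesweeper                    ┃ net┃ 
   ┠────────────────────────────────┨atab┃ 
   ┃■■■■■■■■■■                      ┃e re┃ 
   ┃■■■■■■■■■■                      ┃ntri┃ 
   ┃■■■■■■■■■■                      ┃ncom┃ 
   ┃■■■■■■■■■■                      ┃y al┃ 
   ┃■■■■■■■■■■                      ┃━━━━┛ 
   ┃■■■■■■■■■■                      ┃      
   ┃■■■■■■■■■■                      ┃      
   ┃■■■■■■■■■■                      ┃      


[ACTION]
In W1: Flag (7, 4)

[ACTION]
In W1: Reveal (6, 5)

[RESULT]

         ┃The framework coordinates cache┃ 
         ┃The pipeline maintains queue it┃ 
         ┃                               ┃ 
         ┃Error handling maintains memory┃ 
         ┃Error handling implements memor┃ 
   ┏━━━━━━━━━━━━━━━━━━━━━━━━━━━━━━━━┓    ┃ 
   ┃ Minesweeper                    ┃ net┃ 
   ┠────────────────────────────────┨atab┃ 
   ┃■■■■■■■■■■                      ┃e re┃ 
   ┃■■■■■■■■■■                      ┃ntri┃ 
   ┃■■■■■■■■■■                      ┃ncom┃ 
   ┃■■■■■■■■■■                      ┃y al┃ 
   ┃■■■■■■■■■■                      ┃━━━━┛ 
   ┃■■■■■■■■■■                      ┃      
   ┃■■■■■3■■■■                      ┃      
   ┃■■■■⚑■■■■■                      ┃      
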